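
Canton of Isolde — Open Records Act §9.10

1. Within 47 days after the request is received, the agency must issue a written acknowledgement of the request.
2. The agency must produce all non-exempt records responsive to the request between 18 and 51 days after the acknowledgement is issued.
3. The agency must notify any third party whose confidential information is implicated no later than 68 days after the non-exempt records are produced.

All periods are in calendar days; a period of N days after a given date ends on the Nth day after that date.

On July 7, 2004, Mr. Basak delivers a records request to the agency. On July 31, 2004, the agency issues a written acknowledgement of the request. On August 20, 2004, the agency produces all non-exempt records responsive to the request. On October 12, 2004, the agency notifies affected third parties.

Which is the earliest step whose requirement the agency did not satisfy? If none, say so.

(1) due by July 7, 2004 + 47 days = August 23, 2004; completed July 31, 2004, before the deadline.
(2) the permitted window runs from July 31, 2004 + 18 = August 18, 2004 to July 31, 2004 + 51 = September 20, 2004; August 20, 2004 falls inside that range.
(3) due by August 20, 2004 + 68 days = October 27, 2004; done October 12, 2004 — timely.

None — every step was satisfied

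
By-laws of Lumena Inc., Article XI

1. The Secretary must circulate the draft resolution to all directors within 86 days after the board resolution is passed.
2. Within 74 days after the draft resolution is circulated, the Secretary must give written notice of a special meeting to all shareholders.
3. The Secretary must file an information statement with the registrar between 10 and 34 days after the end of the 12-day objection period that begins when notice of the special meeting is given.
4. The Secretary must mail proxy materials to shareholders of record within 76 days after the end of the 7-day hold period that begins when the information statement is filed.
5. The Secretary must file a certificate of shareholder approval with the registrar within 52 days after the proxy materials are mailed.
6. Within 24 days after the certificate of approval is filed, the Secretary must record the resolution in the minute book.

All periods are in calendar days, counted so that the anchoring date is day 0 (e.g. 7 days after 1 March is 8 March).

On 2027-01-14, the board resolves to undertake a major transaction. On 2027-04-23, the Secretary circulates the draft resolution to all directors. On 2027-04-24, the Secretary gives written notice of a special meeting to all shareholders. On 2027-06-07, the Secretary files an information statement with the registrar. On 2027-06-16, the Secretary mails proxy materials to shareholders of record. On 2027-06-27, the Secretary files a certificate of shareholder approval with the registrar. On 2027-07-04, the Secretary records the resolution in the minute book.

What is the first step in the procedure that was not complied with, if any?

(1) due by 2027-01-14 + 86 days = 2027-04-10; done 2027-04-23 — 13 days late.

Step 1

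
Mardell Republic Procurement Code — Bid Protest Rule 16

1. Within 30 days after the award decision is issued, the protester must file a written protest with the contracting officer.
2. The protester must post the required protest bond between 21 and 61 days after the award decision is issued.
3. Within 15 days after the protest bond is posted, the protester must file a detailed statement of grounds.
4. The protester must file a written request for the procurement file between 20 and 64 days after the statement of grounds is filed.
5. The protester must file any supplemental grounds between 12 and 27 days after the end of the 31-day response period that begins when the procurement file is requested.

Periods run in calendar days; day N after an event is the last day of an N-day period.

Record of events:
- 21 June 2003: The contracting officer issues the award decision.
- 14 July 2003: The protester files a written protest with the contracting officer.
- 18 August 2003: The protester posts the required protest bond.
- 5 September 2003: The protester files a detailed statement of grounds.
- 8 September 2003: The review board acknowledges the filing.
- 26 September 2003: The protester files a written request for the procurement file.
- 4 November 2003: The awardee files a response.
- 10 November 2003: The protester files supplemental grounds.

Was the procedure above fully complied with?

(1) due by 21 June 2003 + 30 days = 21 July 2003; 14 July 2003 is within that limit.
(2) the permitted window runs from 21 June 2003 + 21 = 12 July 2003 to 21 June 2003 + 61 = 21 August 2003; 18 August 2003 falls inside that range.
(3) due by 18 August 2003 + 15 days = 2 September 2003; not done until 5 September 2003, 3 days after the deadline.
The analysis stops there.

No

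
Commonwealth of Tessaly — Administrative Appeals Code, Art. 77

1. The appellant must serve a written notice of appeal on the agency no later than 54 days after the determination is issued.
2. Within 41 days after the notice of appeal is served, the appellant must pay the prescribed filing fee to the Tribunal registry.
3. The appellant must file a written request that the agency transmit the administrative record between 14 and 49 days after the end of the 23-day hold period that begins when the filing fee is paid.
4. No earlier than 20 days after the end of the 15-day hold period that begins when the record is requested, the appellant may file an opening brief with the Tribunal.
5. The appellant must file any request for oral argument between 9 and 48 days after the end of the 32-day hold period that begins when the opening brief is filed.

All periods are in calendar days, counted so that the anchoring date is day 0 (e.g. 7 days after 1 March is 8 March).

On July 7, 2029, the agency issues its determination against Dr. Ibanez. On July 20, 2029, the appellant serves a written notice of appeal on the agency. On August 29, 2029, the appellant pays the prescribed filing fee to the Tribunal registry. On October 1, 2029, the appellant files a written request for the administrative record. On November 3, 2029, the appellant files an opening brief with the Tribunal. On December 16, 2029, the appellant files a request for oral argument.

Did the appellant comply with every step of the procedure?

No

(1) due by July 7, 2029 + 54 days = August 30, 2029; done July 20, 2029 — timely.
(2) due by July 20, 2029 + 41 days = August 30, 2029; done August 29, 2029 — timely.
(3) the permitted window runs from September 21, 2029 + 14 = October 5, 2029 to September 21, 2029 + 49 = November 9, 2029; October 1, 2029 is 4 days too early.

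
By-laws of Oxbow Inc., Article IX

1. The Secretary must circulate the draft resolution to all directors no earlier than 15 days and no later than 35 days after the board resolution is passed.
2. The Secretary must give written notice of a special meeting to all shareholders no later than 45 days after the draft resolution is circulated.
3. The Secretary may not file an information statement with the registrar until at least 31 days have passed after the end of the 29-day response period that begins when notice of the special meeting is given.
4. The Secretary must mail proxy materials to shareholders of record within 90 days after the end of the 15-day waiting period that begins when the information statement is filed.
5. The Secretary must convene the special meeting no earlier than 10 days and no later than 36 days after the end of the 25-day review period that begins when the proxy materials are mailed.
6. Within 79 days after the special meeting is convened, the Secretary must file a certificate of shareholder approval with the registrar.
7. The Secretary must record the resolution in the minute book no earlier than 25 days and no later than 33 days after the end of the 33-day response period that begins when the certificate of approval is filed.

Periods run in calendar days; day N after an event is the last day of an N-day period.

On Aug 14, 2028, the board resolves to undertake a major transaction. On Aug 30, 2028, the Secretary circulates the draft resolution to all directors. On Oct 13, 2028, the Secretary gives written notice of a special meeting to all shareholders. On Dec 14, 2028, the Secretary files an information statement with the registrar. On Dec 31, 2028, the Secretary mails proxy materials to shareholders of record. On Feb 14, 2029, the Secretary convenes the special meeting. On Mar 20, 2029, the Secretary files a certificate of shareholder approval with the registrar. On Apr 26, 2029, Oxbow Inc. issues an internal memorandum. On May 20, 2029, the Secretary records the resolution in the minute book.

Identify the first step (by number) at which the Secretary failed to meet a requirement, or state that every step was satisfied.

(1) the permitted window runs from Aug 14, 2028 + 15 = Aug 29, 2028 to Aug 14, 2028 + 35 = Sep 18, 2028; Aug 30, 2028 falls inside that range.
(2) due by Aug 30, 2028 + 45 days = Oct 14, 2028; done Oct 13, 2028 — timely.
(3) permitted from Nov 11, 2028 + 31 days = Dec 12, 2028 onward; Dec 14, 2028 is on or after that date.
(4) due by Dec 29, 2028 + 90 days = Mar 29, 2029; Dec 31, 2028 is within that limit.
(5) the permitted window runs from Jan 25, 2029 + 10 = Feb 4, 2029 to Jan 25, 2029 + 36 = Mar 2, 2029; Feb 14, 2029 falls inside that range.
(6) due by Feb 14, 2029 + 79 days = May 4, 2029; completed Mar 20, 2029, before the deadline.
(7) the permitted window runs from Apr 22, 2029 + 25 = May 17, 2029 to Apr 22, 2029 + 33 = May 25, 2029; done May 20, 2029, which is between those dates.

None — every step was satisfied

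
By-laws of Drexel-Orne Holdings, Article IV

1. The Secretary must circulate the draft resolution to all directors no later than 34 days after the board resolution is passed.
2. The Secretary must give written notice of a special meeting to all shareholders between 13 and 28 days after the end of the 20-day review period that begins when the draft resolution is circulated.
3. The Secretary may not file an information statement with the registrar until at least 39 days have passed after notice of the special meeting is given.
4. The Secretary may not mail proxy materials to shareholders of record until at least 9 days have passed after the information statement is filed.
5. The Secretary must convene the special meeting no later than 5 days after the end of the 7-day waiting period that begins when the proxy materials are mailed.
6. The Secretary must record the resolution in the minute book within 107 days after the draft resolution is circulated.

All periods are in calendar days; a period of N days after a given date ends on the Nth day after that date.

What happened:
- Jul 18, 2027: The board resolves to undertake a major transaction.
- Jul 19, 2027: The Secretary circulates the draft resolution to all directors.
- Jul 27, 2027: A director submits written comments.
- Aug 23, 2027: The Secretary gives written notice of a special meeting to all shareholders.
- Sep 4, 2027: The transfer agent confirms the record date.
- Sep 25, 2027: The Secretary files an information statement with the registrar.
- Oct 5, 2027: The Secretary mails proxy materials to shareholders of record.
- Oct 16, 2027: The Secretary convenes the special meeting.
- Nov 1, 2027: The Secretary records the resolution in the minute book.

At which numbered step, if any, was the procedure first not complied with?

Step 1 — counting 34 days from Jul 18, 2027 (when the board resolution is passed) gives a deadline of Aug 21, 2027; completed Jul 19, 2027, before the deadline.
Step 2 — 13 and 28 days from Aug 8, 2027 (end of the 20-day review period, which began when the draft resolution is circulated on Jul 19, 2027) are Aug 21, 2027 and Sep 5, 2027 respectively; done Aug 23, 2027, which is between those dates.
Step 3 — must wait 39 days from Aug 23, 2027 (when notice of the special meeting is given), so not before Oct 1, 2027; Sep 25, 2027 is 6 days before the earliest permitted date.
No need to go further; step 3 was not satisfied.

Step 3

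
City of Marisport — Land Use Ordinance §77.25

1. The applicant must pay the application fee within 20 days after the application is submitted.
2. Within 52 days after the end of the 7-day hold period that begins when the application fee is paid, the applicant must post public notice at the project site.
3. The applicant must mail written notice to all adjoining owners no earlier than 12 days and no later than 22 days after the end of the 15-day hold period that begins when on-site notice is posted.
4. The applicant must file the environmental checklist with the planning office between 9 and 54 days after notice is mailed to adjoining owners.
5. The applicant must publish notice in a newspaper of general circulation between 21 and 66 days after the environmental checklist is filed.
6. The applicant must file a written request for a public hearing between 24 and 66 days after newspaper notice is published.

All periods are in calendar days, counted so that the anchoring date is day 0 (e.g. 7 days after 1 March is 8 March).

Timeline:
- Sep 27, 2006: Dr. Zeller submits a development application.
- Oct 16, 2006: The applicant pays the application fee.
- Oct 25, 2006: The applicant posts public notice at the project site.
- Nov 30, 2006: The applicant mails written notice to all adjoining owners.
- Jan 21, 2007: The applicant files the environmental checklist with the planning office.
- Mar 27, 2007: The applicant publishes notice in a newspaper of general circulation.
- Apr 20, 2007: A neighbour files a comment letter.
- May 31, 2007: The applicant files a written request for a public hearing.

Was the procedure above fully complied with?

Yes

Step 1 — counting 20 days from Sep 27, 2006 (when the application is submitted) gives a deadline of Oct 17, 2006; completed Oct 16, 2006, before the deadline.
Step 2 — counting 52 days from Oct 23, 2006 (end of the 7-day hold period, which began when the application fee is paid on Oct 16, 2006) gives a deadline of Dec 14, 2006; done Oct 25, 2006 — timely.
Step 3 — 12 and 22 days from Nov 9, 2006 (end of the 15-day hold period, which began when on-site notice is posted on Oct 25, 2006) are Nov 21, 2006 and Dec 1, 2006 respectively; Nov 30, 2006 falls inside that range.
Step 4 — 9 and 54 days from Nov 30, 2006 (when notice is mailed to adjoining owners) are Dec 9, 2006 and Jan 23, 2007 respectively; Jan 21, 2007 falls inside that range.
Step 5 — 21 and 66 days from Jan 21, 2007 (when the environmental checklist is filed) are Feb 11, 2007 and Mar 28, 2007 respectively; Mar 27, 2007 falls inside that range.
Step 6 — 24 and 66 days from Mar 27, 2007 (when newspaper notice is published) are Apr 20, 2007 and Jun 1, 2007 respectively; done May 31, 2007, which is between those dates.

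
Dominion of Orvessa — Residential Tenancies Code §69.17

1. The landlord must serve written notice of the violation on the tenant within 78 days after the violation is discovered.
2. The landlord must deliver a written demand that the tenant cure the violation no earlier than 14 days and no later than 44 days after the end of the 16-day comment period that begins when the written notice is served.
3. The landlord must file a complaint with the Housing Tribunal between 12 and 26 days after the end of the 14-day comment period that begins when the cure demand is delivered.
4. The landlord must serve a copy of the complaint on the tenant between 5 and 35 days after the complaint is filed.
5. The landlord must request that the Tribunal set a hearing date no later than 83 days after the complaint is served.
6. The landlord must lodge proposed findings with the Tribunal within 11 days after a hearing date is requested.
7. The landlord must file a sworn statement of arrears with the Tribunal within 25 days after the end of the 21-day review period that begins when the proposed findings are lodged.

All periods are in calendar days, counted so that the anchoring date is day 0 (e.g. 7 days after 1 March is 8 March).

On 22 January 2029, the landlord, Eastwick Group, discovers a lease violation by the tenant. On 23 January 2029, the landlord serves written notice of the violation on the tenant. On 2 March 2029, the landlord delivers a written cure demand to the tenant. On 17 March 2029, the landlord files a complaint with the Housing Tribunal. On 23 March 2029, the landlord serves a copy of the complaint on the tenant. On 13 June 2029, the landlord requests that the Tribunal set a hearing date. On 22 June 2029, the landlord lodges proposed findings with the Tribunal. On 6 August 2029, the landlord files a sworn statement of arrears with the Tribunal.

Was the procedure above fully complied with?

Step 1: 78 days after 22 January 2029 (when the violation is discovered) is 10 April 2029; 23 January 2029 is within that limit.
Step 2: the window is 14–44 days after 8 February 2029 (end of the 16-day comment period, which began when the written notice is served on 23 January 2029), so 22 February 2029 through 24 March 2029; done 2 March 2029, which is between those dates.
Step 3: the window is 12–26 days after 16 March 2029 (end of the 14-day comment period, which began when the cure demand is delivered on 2 March 2029), so 28 March 2029 through 11 April 2029; 17 March 2029 is 11 days too early.

No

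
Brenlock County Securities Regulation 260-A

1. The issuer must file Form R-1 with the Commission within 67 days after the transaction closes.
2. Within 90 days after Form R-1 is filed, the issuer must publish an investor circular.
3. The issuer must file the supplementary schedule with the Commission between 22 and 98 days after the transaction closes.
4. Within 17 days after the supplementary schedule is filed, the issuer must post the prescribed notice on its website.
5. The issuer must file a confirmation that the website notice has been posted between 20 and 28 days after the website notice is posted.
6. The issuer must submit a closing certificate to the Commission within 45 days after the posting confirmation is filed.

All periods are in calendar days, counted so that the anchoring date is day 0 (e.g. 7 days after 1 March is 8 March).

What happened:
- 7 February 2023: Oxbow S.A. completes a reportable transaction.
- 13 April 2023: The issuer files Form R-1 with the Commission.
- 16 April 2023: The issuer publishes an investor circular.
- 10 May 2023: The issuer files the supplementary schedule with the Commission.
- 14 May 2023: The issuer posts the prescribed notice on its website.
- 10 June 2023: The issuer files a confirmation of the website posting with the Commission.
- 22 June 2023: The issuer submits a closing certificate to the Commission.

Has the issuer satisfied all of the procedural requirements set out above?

Step 1: 67 days after 7 February 2023 (when the transaction closes) is 15 April 2023; 13 April 2023 is within that limit.
Step 2: 90 days after 13 April 2023 (when Form R-1 is filed) is 12 July 2023; done 16 April 2023 — timely.
Step 3: the window is 22–98 days after 7 February 2023 (when the transaction closes), so 1 March 2023 through 16 May 2023; done 10 May 2023 — within the window.
Step 4: 17 days after 10 May 2023 (when the supplementary schedule is filed) is 27 May 2023; 14 May 2023 is within that limit.
Step 5: the window is 20–28 days after 14 May 2023 (when the website notice is posted), so 3 June 2023 through 11 June 2023; done 10 June 2023, which is between those dates.
Step 6: 45 days after 10 June 2023 (when the posting confirmation is filed) is 25 July 2023; completed 22 June 2023, before the deadline.

Yes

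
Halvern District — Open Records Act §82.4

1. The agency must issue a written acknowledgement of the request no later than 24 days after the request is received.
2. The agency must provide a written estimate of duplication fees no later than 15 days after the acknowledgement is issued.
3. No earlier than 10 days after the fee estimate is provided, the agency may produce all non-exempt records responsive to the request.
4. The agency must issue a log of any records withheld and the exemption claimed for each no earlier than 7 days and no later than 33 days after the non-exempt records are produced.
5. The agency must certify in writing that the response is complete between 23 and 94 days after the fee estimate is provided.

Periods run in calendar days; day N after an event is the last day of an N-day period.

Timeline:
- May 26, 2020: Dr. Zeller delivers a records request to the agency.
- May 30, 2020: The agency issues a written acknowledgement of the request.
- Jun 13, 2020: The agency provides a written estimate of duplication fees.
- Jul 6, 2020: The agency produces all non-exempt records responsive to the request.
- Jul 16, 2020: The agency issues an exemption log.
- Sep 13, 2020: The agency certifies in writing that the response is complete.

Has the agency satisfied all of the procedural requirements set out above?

(1) due by May 26, 2020 + 24 days = Jun 19, 2020; May 30, 2020 is within that limit.
(2) due by May 30, 2020 + 15 days = Jun 14, 2020; done Jun 13, 2020 — timely.
(3) permitted from Jun 13, 2020 + 10 days = Jun 23, 2020 onward; done Jul 6, 2020, after the minimum wait.
(4) the permitted window runs from Jul 6, 2020 + 7 = Jul 13, 2020 to Jul 6, 2020 + 33 = Aug 8, 2020; done Jul 16, 2020 — within the window.
(5) the permitted window runs from Jun 13, 2020 + 23 = Jul 6, 2020 to Jun 13, 2020 + 94 = Sep 15, 2020; done Sep 13, 2020 — within the window.

Yes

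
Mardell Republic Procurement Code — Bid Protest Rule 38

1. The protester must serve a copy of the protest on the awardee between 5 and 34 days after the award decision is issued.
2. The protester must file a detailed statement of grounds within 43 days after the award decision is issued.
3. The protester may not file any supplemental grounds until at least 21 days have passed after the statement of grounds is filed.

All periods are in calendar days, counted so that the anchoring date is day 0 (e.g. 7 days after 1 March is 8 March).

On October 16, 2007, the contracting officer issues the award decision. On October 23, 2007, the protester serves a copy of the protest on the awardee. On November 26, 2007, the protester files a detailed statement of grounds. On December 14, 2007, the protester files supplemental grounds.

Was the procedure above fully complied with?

Step 1 — 5 and 34 days from October 16, 2007 (when the award decision is issued) are October 21, 2007 and November 19, 2007 respectively; done October 23, 2007, which is between those dates.
Step 2 — counting 43 days from October 16, 2007 (when the award decision is issued) gives a deadline of November 28, 2007; completed November 26, 2007, before the deadline.
Step 3 — must wait 21 days from November 26, 2007 (when the statement of grounds is filed), so not before December 17, 2007; December 14, 2007 is 3 days before the earliest permitted date.

No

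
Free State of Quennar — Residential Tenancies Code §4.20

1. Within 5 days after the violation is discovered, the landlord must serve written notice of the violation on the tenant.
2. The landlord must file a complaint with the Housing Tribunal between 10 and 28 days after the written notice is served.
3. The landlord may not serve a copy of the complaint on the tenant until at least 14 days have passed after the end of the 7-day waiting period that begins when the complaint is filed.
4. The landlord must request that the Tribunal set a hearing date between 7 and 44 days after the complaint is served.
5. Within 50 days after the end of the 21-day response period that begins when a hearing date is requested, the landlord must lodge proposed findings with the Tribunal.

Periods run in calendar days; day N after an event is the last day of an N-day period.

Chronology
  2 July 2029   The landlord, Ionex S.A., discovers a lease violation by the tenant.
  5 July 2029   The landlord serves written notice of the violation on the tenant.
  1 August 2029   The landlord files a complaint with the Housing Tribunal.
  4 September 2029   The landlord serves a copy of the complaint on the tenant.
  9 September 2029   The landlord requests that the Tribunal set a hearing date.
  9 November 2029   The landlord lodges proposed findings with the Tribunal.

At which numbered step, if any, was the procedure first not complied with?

Step 1: 5 days after 2 July 2029 (when the violation is discovered) is 7 July 2029; 5 July 2029 is within that limit.
Step 2: the window is 10–28 days after 5 July 2029 (when the written notice is served), so 15 July 2029 through 2 August 2029; 1 August 2029 falls inside that range.
Step 3: the earliest permitted date is 14 days after 8 August 2029 (end of the 7-day waiting period, which began when the complaint is filed on 1 August 2029), i.e. 22 August 2029; done 4 September 2029, after the minimum wait.
Step 4: the window is 7–44 days after 4 September 2029 (when the complaint is served), so 11 September 2029 through 18 October 2029; done 9 September 2029 — 2 days before the window opened.
That is the first point of non-compliance.

Step 4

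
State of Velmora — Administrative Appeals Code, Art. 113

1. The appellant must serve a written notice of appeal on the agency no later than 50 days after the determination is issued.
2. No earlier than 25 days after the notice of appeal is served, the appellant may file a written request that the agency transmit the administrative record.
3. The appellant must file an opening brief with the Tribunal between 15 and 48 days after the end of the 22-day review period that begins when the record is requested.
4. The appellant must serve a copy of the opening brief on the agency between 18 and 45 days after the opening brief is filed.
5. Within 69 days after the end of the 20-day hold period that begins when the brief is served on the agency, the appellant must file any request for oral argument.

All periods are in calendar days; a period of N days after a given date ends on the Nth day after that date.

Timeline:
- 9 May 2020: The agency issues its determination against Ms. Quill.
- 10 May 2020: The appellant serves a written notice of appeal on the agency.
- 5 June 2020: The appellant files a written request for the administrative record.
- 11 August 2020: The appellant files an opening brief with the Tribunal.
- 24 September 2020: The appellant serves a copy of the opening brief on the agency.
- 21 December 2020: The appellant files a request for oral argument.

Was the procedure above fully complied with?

Yes

(1) due by 9 May 2020 + 50 days = 28 June 2020; 10 May 2020 is within that limit.
(2) permitted from 10 May 2020 + 25 days = 4 June 2020 onward; done 5 June 2020 — permitted.
(3) the permitted window runs from 27 June 2020 + 15 = 12 July 2020 to 27 June 2020 + 48 = 14 August 2020; 11 August 2020 falls inside that range.
(4) the permitted window runs from 11 August 2020 + 18 = 29 August 2020 to 11 August 2020 + 45 = 25 September 2020; done 24 September 2020, which is between those dates.
(5) due by 14 October 2020 + 69 days = 22 December 2020; 21 December 2020 is within that limit.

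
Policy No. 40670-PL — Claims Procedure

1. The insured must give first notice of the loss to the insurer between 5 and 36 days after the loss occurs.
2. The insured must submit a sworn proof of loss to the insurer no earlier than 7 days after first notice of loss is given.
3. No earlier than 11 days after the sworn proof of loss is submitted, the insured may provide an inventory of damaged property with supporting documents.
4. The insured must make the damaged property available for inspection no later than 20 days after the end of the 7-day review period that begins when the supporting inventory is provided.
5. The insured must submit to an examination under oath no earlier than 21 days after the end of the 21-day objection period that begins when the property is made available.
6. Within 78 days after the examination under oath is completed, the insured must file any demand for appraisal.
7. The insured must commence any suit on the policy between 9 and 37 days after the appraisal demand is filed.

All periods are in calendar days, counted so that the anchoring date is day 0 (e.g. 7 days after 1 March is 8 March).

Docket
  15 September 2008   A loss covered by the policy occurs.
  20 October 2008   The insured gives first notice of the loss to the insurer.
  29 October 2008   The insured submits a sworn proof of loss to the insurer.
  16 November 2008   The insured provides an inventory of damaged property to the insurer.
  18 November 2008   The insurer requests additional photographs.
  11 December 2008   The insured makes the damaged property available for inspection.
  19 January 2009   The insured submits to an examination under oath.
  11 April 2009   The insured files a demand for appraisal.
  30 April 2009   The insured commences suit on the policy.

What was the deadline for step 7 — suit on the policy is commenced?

Step 7 runs from 11 April 2009, when the appraisal demand is filed. The window is 9–37 days after 11 April 2009; it closes on 18 May 2009.

18 May 2009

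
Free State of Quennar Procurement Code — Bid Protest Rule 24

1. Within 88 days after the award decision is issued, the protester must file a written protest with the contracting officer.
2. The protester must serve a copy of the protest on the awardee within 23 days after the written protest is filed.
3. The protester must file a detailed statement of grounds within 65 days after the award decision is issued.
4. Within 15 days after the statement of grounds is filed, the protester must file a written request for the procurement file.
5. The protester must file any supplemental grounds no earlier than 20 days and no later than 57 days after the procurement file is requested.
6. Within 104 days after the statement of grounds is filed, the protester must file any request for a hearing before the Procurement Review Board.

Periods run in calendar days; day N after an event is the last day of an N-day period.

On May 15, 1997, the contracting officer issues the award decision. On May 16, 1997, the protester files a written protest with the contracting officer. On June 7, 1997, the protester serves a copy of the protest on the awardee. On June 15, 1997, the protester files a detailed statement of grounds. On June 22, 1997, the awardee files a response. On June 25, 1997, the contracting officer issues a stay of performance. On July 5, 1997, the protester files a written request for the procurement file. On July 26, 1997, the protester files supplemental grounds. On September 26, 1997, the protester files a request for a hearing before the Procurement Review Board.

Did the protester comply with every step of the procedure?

No

(1) due by May 15, 1997 + 88 days = August 11, 1997; done May 16, 1997 — timely.
(2) due by May 16, 1997 + 23 days = June 8, 1997; completed June 7, 1997, before the deadline.
(3) due by May 15, 1997 + 65 days = July 19, 1997; done June 15, 1997 — timely.
(4) due by June 15, 1997 + 15 days = June 30, 1997; done July 5, 1997 — 5 days late.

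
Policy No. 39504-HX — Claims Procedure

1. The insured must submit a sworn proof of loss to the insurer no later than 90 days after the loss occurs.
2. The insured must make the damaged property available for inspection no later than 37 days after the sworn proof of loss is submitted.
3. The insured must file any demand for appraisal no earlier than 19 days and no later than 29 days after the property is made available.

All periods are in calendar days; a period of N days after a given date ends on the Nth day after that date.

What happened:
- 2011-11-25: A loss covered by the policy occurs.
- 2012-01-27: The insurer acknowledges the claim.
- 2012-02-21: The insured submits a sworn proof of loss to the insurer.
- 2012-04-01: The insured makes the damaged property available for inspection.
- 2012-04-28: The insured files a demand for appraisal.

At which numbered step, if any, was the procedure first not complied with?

(1) due by 2011-11-25 + 90 days = 2012-02-23; completed 2012-02-21, before the deadline.
(2) due by 2012-02-21 + 37 days = 2012-03-29; done 2012-04-01 — 3 days late.

Step 2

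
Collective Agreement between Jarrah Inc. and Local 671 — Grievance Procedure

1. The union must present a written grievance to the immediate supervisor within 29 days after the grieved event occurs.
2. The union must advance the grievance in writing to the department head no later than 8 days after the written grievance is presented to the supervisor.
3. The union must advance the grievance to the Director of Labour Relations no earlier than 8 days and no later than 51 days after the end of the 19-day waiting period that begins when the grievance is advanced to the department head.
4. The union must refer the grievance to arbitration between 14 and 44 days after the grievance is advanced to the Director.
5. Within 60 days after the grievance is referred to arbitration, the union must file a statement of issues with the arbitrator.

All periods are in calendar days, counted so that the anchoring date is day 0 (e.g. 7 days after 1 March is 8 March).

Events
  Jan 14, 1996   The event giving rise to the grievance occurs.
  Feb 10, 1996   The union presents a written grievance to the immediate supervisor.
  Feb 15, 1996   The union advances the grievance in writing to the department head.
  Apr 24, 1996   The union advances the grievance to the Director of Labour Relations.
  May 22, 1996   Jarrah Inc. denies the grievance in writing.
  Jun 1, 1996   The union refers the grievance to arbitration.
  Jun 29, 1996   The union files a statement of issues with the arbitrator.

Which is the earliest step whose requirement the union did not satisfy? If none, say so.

None — every step was satisfied

Step 1 — counting 29 days from Jan 14, 1996 (when the grieved event occurs) gives a deadline of Feb 12, 1996; Feb 10, 1996 is within that limit.
Step 2 — counting 8 days from Feb 10, 1996 (when the written grievance is presented to the supervisor) gives a deadline of Feb 18, 1996; done Feb 15, 1996 — timely.
Step 3 — 8 and 51 days from Mar 5, 1996 (end of the 19-day waiting period, which began when the grievance is advanced to the department head on Feb 15, 1996) are Mar 13, 1996 and Apr 25, 1996 respectively; done Apr 24, 1996, which is between those dates.
Step 4 — 14 and 44 days from Apr 24, 1996 (when the grievance is advanced to the Director) are May 8, 1996 and Jun 7, 1996 respectively; done Jun 1, 1996, which is between those dates.
Step 5 — counting 60 days from Jun 1, 1996 (when the grievance is referred to arbitration) gives a deadline of Jul 31, 1996; done Jun 29, 1996 — timely.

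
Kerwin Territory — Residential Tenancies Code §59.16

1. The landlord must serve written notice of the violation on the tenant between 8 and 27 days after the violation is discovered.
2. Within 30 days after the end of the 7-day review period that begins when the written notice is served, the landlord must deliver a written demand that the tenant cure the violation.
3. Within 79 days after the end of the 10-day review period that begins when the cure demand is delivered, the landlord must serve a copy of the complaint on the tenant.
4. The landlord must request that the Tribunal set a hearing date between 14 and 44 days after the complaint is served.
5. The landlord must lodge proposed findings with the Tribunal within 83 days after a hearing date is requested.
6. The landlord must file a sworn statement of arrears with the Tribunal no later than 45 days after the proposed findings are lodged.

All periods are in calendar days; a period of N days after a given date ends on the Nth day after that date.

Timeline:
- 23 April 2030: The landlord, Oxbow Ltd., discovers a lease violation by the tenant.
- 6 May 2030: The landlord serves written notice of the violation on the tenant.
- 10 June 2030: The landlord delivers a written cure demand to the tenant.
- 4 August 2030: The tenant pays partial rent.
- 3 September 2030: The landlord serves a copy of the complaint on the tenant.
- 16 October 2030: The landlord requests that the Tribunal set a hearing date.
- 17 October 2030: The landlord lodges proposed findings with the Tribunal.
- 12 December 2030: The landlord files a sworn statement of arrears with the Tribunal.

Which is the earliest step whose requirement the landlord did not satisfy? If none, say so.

Step 6

Step 1 — 8 and 27 days from 23 April 2030 (when the violation is discovered) are 1 May 2030 and 20 May 2030 respectively; done 6 May 2030, which is between those dates.
Step 2 — counting 30 days from 13 May 2030 (end of the 7-day review period, which began when the written notice is served on 6 May 2030) gives a deadline of 12 June 2030; done 10 June 2030 — timely.
Step 3 — counting 79 days from 20 June 2030 (end of the 10-day review period, which began when the cure demand is delivered on 10 June 2030) gives a deadline of 7 September 2030; 3 September 2030 is within that limit.
Step 4 — 14 and 44 days from 3 September 2030 (when the complaint is served) are 17 September 2030 and 17 October 2030 respectively; done 16 October 2030, which is between those dates.
Step 5 — counting 83 days from 16 October 2030 (when a hearing date is requested) gives a deadline of 7 January 2031; 17 October 2030 is within that limit.
Step 6 — counting 45 days from 17 October 2030 (when the proposed findings are lodged) gives a deadline of 1 December 2030; done 12 December 2030 — 11 days late.
The procedure was therefore not followed at step 6.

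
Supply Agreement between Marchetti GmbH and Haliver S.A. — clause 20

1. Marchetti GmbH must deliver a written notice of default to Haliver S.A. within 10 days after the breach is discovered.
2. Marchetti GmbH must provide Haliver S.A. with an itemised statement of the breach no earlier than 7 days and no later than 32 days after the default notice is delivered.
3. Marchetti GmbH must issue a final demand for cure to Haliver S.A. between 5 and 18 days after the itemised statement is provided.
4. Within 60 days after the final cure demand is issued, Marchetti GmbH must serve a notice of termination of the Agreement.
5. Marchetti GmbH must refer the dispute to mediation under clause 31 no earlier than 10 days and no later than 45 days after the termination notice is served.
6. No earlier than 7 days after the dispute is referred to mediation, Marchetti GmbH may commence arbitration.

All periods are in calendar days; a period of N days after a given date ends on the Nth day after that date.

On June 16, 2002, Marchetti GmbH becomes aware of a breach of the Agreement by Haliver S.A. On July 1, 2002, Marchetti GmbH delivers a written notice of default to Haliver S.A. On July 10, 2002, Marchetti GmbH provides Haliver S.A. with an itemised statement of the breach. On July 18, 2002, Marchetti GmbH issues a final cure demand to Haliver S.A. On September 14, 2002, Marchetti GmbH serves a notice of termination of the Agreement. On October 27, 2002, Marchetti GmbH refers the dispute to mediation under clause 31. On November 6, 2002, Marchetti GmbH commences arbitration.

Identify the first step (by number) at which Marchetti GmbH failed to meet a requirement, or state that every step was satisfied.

(1) due by June 16, 2002 + 10 days = June 26, 2002; not done until July 1, 2002, 5 days after the deadline.

Step 1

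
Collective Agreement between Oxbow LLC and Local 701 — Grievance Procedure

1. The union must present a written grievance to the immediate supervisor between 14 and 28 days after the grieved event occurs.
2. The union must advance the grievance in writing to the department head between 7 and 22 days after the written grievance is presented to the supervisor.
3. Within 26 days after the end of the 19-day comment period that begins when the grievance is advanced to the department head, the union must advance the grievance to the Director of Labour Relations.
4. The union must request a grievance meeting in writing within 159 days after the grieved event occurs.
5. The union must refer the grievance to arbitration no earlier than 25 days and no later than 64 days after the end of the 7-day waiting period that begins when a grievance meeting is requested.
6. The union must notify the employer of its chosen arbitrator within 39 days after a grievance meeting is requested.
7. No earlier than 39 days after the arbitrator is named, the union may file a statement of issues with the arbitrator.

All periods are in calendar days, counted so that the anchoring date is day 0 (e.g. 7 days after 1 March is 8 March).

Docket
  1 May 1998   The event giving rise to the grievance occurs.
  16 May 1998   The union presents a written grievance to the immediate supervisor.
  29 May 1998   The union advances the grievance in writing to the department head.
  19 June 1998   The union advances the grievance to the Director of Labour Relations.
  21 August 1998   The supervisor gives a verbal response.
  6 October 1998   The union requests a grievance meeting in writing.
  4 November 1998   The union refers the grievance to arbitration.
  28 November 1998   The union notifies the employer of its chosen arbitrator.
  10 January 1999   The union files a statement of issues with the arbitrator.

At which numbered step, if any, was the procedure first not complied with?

(1) the permitted window runs from 1 May 1998 + 14 = 15 May 1998 to 1 May 1998 + 28 = 29 May 1998; done 16 May 1998 — within the window.
(2) the permitted window runs from 16 May 1998 + 7 = 23 May 1998 to 16 May 1998 + 22 = 7 June 1998; done 29 May 1998, which is between those dates.
(3) due by 17 June 1998 + 26 days = 13 July 1998; completed 19 June 1998, before the deadline.
(4) due by 1 May 1998 + 159 days = 7 October 1998; completed 6 October 1998, before the deadline.
(5) the permitted window runs from 13 October 1998 + 25 = 7 November 1998 to 13 October 1998 + 64 = 16 December 1998; 4 November 1998 is 3 days too early.
The analysis stops there.

Step 5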